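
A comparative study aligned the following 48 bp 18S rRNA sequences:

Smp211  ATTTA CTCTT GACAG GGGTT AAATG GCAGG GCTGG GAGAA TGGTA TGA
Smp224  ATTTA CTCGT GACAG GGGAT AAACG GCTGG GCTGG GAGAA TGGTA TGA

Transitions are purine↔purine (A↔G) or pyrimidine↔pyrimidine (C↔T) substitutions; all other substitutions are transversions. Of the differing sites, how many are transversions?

The sequences differ at positions 9 (T/G, transversion), 19 (T/A, transversion), 24 (T/C, transition), 28 (A/T, transversion).
Of the 4 differences, 1 transition and 3 transversions, so the answer is 3.

3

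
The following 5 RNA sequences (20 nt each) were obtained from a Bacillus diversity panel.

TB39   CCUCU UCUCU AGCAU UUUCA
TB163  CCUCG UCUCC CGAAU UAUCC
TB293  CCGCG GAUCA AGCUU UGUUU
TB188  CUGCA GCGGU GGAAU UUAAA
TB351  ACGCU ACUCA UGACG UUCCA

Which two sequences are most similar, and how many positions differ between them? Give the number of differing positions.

6

Pairwise Hamming distances:
  TB39 vs TB163: 6
  TB39 vs TB293: 9
  TB39 vs TB188: 10
  TB39 vs TB351: 9
  TB163 vs TB293: 10
  TB163 vs TB188: 12
  TB163 vs TB351: 11
  TB293 vs TB188: 13
  TB293 vs TB351: 12
  TB188 vs TB351: 12
The smallest is 6, between TB39 and TB163.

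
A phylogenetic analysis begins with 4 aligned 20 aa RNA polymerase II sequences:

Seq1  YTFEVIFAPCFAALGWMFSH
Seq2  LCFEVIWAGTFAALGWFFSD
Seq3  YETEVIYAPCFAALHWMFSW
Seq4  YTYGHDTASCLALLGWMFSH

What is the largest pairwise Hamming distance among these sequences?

13

Pairwise Hamming distances:
  Seq1 vs Seq2: 7
  Seq1 vs Seq3: 5
  Seq1 vs Seq4: 8
  Seq2 vs Seq3: 9
  Seq2 vs Seq4: 13
  Seq3 vs Seq4: 11
The largest is 13, between Seq2 and Seq4.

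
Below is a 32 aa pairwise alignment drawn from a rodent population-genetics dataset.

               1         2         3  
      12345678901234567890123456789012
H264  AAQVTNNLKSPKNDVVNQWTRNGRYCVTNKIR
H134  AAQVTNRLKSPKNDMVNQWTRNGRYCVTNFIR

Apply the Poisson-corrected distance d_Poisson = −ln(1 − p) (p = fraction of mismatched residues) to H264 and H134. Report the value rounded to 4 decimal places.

Differing sites — 7:N/R; 15:V/M; 30:K/F.
p = 3/32 = 0.093750.
d = −ln(1 − 0.093750) = −ln(0.906250) = 0.0984.

0.0984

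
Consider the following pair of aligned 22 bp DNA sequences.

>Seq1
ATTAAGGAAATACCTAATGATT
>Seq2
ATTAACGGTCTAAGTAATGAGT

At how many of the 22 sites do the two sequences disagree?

Mismatches occur at site 6 (G→C), site 8 (A→G), site 9 (A→T), site 10 (A→C), site 13 (C→A), site 14 (C→G), site 21 (T→G).
That gives 7 mismatches out of 22 aligned sites, so the Hamming distance is 7.

7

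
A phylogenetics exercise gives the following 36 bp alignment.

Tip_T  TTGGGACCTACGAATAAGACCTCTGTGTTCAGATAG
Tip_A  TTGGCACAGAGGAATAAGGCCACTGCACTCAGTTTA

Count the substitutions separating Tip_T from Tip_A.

12

Mismatches occur at site 5 (G→C), site 8 (C→A), site 9 (T→G), site 11 (C→G), site 19 (A→G), site 22 (T→A), site 26 (T→C), site 27 (G→A), site 28 (T→C), site 33 (A→T), site 35 (A→T), site 36 (G→A).
That gives 12 mismatches out of 36 aligned sites, so the Hamming distance is 12.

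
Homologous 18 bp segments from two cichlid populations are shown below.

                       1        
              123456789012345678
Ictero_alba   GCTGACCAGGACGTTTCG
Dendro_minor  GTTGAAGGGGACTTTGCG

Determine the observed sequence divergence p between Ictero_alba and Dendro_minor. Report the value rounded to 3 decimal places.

The sequences differ at positions 2 (C/T), 6 (C/A), 7 (C/G), 8 (A/G), 13 (G/T), 16 (T/G).
There are 6 differences over 18 sites, so p = 6/18 = 0.333.

0.333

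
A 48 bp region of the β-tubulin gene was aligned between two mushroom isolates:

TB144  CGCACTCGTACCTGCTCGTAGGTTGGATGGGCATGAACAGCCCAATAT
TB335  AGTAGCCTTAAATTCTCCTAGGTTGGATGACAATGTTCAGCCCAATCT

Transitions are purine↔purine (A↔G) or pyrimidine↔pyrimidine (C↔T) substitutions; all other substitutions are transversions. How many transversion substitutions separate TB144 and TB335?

Differing sites — 1:C/A (Tv); 3:C/T (Ti); 5:C/G (Tv); 6:T/C (Ti); 8:G/T (Tv); 11:C/A (Tv); 12:C/A (Tv); 14:G/T (Tv); 18:G/C (Tv); 30:G/A (Ti); 31:G/C (Tv); 32:C/A (Tv); 36:A/T (Tv); 37:A/T (Tv); 47:A/C (Tv).
Of the 15 differences, 3 transitions and 12 transversions, so the answer is 12.

12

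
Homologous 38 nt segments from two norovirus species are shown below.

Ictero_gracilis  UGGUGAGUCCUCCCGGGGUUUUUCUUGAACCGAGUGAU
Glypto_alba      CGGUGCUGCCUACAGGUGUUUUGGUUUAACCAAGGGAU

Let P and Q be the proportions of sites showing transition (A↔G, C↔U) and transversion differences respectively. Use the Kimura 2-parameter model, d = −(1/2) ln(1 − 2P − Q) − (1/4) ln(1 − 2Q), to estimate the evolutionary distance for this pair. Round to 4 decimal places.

0.4166

The sequences differ at positions 1 (U/C, transition), 6 (A/C, transversion), 7 (G/U, transversion), 8 (U/G, transversion), 12 (C/A, transversion), 14 (C/A, transversion), 17 (G/U, transversion), 23 (U/G, transversion), 24 (C/G, transversion), 27 (G/U, transversion), 32 (G/A, transition), 35 (U/G, transversion).
Of the 12 differences, 2 transitions and 10 transversions over 38 sites: P = 2/38 = 0.052632, Q = 10/38 = 0.263158.
d = −0.5·ln(0.631578) − 0.25·ln(0.473684) = −0.5·(-0.459534) − 0.25·(-0.747215) = 0.4166.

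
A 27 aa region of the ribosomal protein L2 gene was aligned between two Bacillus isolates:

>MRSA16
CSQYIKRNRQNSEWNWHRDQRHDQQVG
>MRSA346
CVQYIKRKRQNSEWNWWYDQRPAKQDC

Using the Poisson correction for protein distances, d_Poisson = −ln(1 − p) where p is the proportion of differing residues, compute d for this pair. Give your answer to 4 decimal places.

Differing sites — 2:S/V; 8:N/K; 17:H/W; 18:R/Y; 22:H/P; 23:D/A; 24:Q/K; 26:V/D; 27:G/C.
p = 9/27 = 0.333333.
d = −ln(1 − 0.333333) = −ln(0.666667) = 0.4055.

0.4055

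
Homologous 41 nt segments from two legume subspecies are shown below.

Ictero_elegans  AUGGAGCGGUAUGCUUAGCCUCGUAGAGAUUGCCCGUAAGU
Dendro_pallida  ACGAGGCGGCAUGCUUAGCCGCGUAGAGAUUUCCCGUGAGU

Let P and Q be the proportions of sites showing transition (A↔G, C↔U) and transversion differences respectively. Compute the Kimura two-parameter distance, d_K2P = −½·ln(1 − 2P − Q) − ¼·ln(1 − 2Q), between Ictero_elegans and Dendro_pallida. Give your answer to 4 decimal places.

Differing sites — 2:U/C (Ti); 4:G/A (Ti); 5:A/G (Ti); 10:U/C (Ti); 21:U/G (Tv); 32:G/U (Tv); 38:A/G (Ti).
Of the 7 differences, 5 transitions and 2 transversions over 41 sites: P = 5/41 = 0.121951, Q = 2/41 = 0.048780.
d = −0.5·ln(0.707318) − 0.25·ln(0.902440) = −0.5·(-0.346275) − 0.25·(-0.102653) = 0.1988.

0.1988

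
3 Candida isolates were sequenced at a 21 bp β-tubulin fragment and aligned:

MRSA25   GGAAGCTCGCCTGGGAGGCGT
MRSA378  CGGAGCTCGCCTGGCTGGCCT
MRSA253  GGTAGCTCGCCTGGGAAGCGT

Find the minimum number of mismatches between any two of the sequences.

Pairwise Hamming distances:
  MRSA25 vs MRSA378: 5
  MRSA25 vs MRSA253: 2
  MRSA378 vs MRSA253: 6
The smallest is 2, between MRSA25 and MRSA253.

2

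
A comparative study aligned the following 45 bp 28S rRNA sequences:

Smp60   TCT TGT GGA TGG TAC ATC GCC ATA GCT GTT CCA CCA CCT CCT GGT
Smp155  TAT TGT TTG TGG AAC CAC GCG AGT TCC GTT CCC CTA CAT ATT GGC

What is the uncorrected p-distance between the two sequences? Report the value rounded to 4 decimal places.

0.4000

Differing sites — 2:C/A; 7:G/T; 8:G/T; 9:A/G; 13:T/A; 16:A/C; 17:T/A; 21:C/G; 23:T/G; 24:A/T; 25:G/T; 27:T/C; 33:A/C; 35:C/T; 38:C/A; 40:C/A; 41:C/T; 45:T/C.
There are 18 differences over 45 sites, so p = 18/45 = 0.4000.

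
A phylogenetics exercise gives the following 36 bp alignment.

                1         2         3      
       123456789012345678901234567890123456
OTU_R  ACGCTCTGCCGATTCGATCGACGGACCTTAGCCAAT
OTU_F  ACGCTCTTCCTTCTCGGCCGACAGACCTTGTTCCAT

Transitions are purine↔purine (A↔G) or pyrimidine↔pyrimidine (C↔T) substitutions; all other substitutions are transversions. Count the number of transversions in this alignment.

5

Differing sites — 8:G/T (Tv); 11:G/T (Tv); 12:A/T (Tv); 13:T/C (Ti); 17:A/G (Ti); 18:T/C (Ti); 23:G/A (Ti); 30:A/G (Ti); 31:G/T (Tv); 32:C/T (Ti); 34:A/C (Tv).
Of the 11 differences, 6 transitions and 5 transversions, so the answer is 5.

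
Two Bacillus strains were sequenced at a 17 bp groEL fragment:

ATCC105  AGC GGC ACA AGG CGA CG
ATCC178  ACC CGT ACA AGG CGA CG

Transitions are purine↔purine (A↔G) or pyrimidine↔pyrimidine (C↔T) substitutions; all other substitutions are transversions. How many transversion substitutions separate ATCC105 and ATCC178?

Differing sites — 2:G/C (Tv); 4:G/C (Tv); 6:C/T (Ti).
Of the 3 differences, 1 transition and 2 transversions, so the answer is 2.

2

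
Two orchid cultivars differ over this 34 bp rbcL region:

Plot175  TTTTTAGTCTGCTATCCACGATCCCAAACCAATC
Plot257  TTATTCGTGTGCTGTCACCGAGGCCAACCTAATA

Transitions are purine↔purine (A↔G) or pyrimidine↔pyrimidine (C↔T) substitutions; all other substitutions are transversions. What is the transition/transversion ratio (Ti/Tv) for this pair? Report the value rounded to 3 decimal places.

0.222

Mismatches occur at site 3 (T↔A, transversion), site 6 (A↔C, transversion), site 9 (C↔G, transversion), site 14 (A↔G, transition), site 17 (C↔A, transversion), site 18 (A↔C, transversion), site 22 (T↔G, transversion), site 23 (C↔G, transversion), site 28 (A↔C, transversion), site 30 (C↔T, transition), site 34 (C↔A, transversion).
Of the 11 differences, 2 transitions and 9 transversions, so Ti/Tv = 2/9 = 0.222.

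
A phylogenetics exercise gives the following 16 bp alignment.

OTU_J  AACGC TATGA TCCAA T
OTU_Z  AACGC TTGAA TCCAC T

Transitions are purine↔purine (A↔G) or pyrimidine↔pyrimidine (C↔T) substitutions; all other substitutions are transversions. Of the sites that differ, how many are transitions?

1

The sequences differ at positions 7 (A/T, transversion), 8 (T/G, transversion), 9 (G/A, transition), 15 (A/C, transversion).
Of the 4 differences, 1 transition and 3 transversions, so the answer is 1.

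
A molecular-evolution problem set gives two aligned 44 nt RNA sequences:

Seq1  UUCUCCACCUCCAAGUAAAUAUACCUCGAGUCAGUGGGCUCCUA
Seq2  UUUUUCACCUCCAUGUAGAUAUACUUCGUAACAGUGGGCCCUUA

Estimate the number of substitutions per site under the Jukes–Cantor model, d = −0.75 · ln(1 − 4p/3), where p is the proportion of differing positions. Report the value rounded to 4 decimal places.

0.2708

The sequences differ at positions 3 (C/U), 5 (C/U), 14 (A/U), 18 (A/G), 25 (C/U), 29 (A/U), 30 (G/A), 31 (U/A), 40 (U/C), 42 (C/U).
p = 10/44 = 0.227273.
d = −0.75 · ln(1 − (4/3)·0.227273) = −0.75 · ln(0.696969) = −0.75 · (-0.361014) = 0.2708.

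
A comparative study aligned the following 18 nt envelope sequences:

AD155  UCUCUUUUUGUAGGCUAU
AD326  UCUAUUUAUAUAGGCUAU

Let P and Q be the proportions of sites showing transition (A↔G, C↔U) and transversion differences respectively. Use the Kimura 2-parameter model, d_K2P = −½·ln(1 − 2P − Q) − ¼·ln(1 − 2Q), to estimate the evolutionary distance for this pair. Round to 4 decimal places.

0.1885

Mismatches occur at site 4 (C→A, transversion), site 8 (U→A, transversion), site 10 (G→A, transition).
Of the 3 differences, 1 transition and 2 transversions over 18 sites: P = 1/18 = 0.055556, Q = 2/18 = 0.111111.
d = −0.5·ln(0.777777) − 0.25·ln(0.777778) = −0.5·(-0.251315) − 0.25·(-0.251314) = 0.1885.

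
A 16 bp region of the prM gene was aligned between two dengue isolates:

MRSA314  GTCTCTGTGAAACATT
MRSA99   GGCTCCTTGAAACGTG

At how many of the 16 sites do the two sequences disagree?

5

Mismatches occur at site 2 (T→G), site 6 (T→C), site 7 (G→T), site 14 (A→G), site 16 (T→G).
That gives 5 mismatches out of 16 aligned sites, so the Hamming distance is 5.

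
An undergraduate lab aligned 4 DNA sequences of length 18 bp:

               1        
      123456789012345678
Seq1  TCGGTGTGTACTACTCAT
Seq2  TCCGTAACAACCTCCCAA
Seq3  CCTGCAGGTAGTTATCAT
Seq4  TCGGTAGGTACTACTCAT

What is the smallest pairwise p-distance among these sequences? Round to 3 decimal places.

0.111

Pairwise Hamming distances:
  Seq1 vs Seq2: 9
  Seq1 vs Seq3: 8
  Seq1 vs Seq4: 2
  Seq2 vs Seq3: 11
  Seq2 vs Seq4: 8
  Seq3 vs Seq4: 6
The smallest is 2 mismatches, between Seq1 and Seq4; p = 2/18 = 0.111.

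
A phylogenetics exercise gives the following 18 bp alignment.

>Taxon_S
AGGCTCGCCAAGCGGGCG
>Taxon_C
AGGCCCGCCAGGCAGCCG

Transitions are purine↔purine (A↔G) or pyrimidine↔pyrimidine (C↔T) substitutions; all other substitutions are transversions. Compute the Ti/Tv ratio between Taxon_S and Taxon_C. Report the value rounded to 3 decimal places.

3.000

Differing sites — 5:T/C (Ti); 11:A/G (Ti); 14:G/A (Ti); 16:G/C (Tv).
Of the 4 differences, 3 transitions and 1 transversion, so Ti/Tv = 3/1 = 3.000.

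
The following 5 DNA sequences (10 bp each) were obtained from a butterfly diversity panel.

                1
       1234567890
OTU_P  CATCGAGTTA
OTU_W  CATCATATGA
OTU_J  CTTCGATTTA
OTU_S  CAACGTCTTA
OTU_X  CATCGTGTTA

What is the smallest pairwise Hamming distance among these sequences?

Pairwise Hamming distances:
  OTU_P vs OTU_W: 4
  OTU_P vs OTU_J: 2
  OTU_P vs OTU_S: 3
  OTU_P vs OTU_X: 1
  OTU_W vs OTU_J: 5
  OTU_W vs OTU_S: 4
  OTU_W vs OTU_X: 3
  OTU_J vs OTU_S: 4
  OTU_J vs OTU_X: 3
  OTU_S vs OTU_X: 2
The smallest is 1, between OTU_P and OTU_X.

1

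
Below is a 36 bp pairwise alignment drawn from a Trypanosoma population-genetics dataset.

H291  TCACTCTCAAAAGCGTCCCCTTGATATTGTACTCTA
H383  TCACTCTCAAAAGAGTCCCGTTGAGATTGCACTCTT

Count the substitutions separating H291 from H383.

Differing sites — 14:C/A; 20:C/G; 25:T/G; 30:T/C; 36:A/T.
That gives 5 mismatches out of 36 aligned sites, so the Hamming distance is 5.

5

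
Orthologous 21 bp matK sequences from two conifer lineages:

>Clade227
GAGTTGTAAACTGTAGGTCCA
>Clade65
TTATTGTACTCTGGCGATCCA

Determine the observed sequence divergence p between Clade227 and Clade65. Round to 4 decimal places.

Mismatches occur at site 1 (G→T), site 2 (A→T), site 3 (G→A), site 9 (A→C), site 10 (A→T), site 14 (T→G), site 15 (A→C), site 17 (G→A).
There are 8 differences over 21 sites, so p = 8/21 = 0.3810.

0.3810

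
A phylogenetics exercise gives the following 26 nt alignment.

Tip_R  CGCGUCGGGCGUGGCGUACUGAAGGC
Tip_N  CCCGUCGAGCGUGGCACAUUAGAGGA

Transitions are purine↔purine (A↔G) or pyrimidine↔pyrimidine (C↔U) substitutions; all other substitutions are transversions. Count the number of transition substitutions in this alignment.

6

Differing sites — 2:G/C (Tv); 8:G/A (Ti); 16:G/A (Ti); 17:U/C (Ti); 19:C/U (Ti); 21:G/A (Ti); 22:A/G (Ti); 26:C/A (Tv).
Of the 8 differences, 6 transitions and 2 transversions, so the answer is 6.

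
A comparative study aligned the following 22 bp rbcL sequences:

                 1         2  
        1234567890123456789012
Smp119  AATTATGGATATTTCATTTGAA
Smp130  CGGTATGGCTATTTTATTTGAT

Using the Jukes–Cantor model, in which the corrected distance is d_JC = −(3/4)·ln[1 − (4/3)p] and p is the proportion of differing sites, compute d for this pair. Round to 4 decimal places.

Differing sites — 1:A/C; 2:A/G; 3:T/G; 9:A/C; 15:C/T; 22:A/T.
p = 6/22 = 0.272727.
d = −0.75 · ln(1 − (4/3)·0.272727) = −0.75 · ln(0.636364) = −0.75 · (-0.451985) = 0.3390.

0.3390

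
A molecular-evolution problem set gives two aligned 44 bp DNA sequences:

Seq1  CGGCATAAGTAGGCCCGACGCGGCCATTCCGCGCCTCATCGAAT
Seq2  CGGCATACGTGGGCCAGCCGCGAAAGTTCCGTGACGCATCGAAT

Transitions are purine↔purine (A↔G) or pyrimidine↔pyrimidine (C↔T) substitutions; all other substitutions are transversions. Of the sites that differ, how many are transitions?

Mismatches occur at site 8 (A→C, transversion), site 11 (A→G, transition), site 16 (C→A, transversion), site 18 (A→C, transversion), site 23 (G→A, transition), site 24 (C→A, transversion), site 25 (C→A, transversion), site 26 (A→G, transition), site 32 (C→T, transition), site 34 (C→A, transversion), site 36 (T→G, transversion).
Of the 11 differences, 4 transitions and 7 transversions, so the answer is 4.

4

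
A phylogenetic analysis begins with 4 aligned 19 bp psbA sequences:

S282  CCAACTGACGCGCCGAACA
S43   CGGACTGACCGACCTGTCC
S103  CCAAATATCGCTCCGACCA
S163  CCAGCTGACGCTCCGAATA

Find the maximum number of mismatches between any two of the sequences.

12

Pairwise Hamming distances:
  S282 vs S43: 9
  S282 vs S103: 5
  S282 vs S163: 3
  S43 vs S103: 12
  S43 vs S163: 11
  S103 vs S163: 6
The largest is 12, between S43 and S103.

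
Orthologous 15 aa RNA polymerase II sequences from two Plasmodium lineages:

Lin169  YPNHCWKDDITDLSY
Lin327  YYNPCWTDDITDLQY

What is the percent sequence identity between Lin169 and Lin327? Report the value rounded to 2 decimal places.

73.33%

The sequences differ at positions 2 (P/Y), 4 (H/P), 7 (K/T), 14 (S/Q).
11 of the 15 sites match, so the percent identity is 11/15 × 100 = 73.33%.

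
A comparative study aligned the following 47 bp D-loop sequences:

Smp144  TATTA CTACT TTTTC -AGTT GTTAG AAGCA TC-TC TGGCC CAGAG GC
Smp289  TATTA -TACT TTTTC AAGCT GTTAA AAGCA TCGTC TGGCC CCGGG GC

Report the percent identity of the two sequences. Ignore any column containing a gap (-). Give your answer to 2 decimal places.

90.91%

Excluding the 3 gap columns leaves 44 comparable sites.
Differing sites — 19:T/C; 25:G/A; 42:A/C; 44:A/G.
40 of the 44 comparable sites match, so the percent identity is 40/44 × 100 = 90.91%.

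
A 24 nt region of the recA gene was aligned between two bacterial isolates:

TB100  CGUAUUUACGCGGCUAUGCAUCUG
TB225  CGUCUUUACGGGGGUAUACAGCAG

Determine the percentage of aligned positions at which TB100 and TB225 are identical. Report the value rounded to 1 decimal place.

Mismatches occur at site 4 (A/C), site 11 (C/G), site 14 (C/G), site 18 (G/A), site 21 (U/G), site 23 (U/A).
18 of the 24 sites match, so the percent identity is 18/24 × 100 = 75.0%.

75.0%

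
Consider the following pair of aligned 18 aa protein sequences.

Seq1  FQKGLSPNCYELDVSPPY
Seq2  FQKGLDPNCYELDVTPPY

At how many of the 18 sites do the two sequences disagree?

Mismatches occur at site 6 (S/D), site 15 (S/T).
That gives 2 mismatches out of 18 aligned sites, so the Hamming distance is 2.

2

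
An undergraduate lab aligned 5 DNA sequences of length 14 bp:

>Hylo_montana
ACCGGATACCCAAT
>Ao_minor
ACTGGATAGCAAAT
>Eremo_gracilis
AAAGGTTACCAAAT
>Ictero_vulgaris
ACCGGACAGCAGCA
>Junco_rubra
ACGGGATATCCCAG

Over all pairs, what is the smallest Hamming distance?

Pairwise Hamming distances:
  Hylo_montana vs Ao_minor: 3
  Hylo_montana vs Eremo_gracilis: 4
  Hylo_montana vs Ictero_vulgaris: 6
  Hylo_montana vs Junco_rubra: 4
  Ao_minor vs Eremo_gracilis: 4
  Ao_minor vs Ictero_vulgaris: 5
  Ao_minor vs Junco_rubra: 5
  Eremo_gracilis vs Ictero_vulgaris: 8
  Eremo_gracilis vs Junco_rubra: 7
  Ictero_vulgaris vs Junco_rubra: 7
The smallest is 3, between Hylo_montana and Ao_minor.

3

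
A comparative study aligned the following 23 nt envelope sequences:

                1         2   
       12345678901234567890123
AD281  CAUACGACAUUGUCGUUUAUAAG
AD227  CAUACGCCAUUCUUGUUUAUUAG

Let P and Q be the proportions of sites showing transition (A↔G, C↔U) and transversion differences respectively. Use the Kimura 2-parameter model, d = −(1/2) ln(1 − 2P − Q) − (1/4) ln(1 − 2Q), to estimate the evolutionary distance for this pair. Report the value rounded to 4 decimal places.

Differing sites — 7:A/C (Tv); 12:G/C (Tv); 14:C/U (Ti); 21:A/U (Tv).
Of the 4 differences, 1 transition and 3 transversions over 23 sites: P = 1/23 = 0.043478, Q = 3/23 = 0.130435.
d = −0.5·ln(0.782609) − 0.25·ln(0.739130) = −0.5·(-0.245122) − 0.25·(-0.302281) = 0.1981.

0.1981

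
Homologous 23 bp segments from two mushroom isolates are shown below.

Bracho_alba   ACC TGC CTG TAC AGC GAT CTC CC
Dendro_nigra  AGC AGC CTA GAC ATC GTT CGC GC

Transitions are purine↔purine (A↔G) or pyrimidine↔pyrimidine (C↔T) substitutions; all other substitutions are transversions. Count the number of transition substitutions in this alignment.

The sequences differ at positions 2 (C/G, transversion), 4 (T/A, transversion), 9 (G/A, transition), 10 (T/G, transversion), 14 (G/T, transversion), 17 (A/T, transversion), 20 (T/G, transversion), 22 (C/G, transversion).
Of the 8 differences, 1 transition and 7 transversions, so the answer is 1.

1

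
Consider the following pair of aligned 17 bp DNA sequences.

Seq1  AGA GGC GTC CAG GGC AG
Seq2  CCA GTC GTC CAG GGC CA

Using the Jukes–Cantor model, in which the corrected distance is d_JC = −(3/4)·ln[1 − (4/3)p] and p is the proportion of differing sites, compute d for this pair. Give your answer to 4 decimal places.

Mismatches occur at site 1 (A↔C), site 2 (G↔C), site 5 (G↔T), site 16 (A↔C), site 17 (G↔A).
p = 5/17 = 0.294118.
d = −0.75 · ln(1 − (4/3)·0.294118) = −0.75 · ln(0.607843) = −0.75 · (-0.497839) = 0.3734.

0.3734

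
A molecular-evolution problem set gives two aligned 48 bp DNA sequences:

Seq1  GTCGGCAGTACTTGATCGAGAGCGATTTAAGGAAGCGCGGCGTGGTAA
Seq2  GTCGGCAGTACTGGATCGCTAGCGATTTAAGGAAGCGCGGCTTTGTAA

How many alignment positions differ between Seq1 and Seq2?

5

Mismatches occur at site 13 (T↔G), site 19 (A↔C), site 20 (G↔T), site 42 (G↔T), site 44 (G↔T).
That gives 5 mismatches out of 48 aligned sites, so the Hamming distance is 5.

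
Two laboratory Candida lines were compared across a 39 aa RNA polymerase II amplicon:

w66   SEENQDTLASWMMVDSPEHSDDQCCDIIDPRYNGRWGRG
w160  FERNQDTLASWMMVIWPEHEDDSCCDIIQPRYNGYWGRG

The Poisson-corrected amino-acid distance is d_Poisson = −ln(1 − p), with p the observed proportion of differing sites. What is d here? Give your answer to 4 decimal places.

Differing sites — 1:S/F; 3:E/R; 15:D/I; 16:S/W; 20:S/E; 23:Q/S; 29:D/Q; 35:R/Y.
p = 8/39 = 0.205128.
d = −ln(1 − 0.205128) = −ln(0.794872) = 0.2296.

0.2296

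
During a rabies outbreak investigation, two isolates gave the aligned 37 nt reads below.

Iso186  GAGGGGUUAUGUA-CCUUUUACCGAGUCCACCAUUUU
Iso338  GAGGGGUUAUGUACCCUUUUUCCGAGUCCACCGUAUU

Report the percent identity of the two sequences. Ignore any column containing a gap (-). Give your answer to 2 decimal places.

91.67%

Excluding the 1 gap column leaves 36 comparable sites.
Mismatches occur at site 21 (A↔U), site 33 (A↔G), site 35 (U↔A).
33 of the 36 comparable sites match, so the percent identity is 33/36 × 100 = 91.67%.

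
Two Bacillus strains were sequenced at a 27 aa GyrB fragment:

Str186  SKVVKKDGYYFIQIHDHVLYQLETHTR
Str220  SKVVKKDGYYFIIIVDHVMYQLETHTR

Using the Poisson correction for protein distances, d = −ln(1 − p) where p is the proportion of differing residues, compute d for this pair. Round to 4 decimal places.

0.1178

Mismatches occur at site 13 (Q→I), site 15 (H→V), site 19 (L→M).
p = 3/27 = 0.111111.
d = −ln(1 − 0.111111) = −ln(0.888889) = 0.1178.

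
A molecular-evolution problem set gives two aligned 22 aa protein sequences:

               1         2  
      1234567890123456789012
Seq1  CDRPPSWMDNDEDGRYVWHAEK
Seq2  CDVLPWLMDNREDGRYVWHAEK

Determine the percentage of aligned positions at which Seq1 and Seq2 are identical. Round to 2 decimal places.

Mismatches occur at site 3 (R/V), site 4 (P/L), site 6 (S/W), site 7 (W/L), site 11 (D/R).
17 of the 22 sites match, so the percent identity is 17/22 × 100 = 77.27%.

77.27%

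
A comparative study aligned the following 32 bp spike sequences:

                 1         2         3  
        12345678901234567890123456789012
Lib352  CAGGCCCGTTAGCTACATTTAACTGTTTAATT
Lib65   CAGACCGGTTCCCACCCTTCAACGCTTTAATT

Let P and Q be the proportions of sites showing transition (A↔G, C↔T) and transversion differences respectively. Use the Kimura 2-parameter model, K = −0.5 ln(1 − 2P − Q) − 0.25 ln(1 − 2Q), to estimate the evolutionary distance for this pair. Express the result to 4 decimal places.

Differing sites — 4:G/A (Ti); 7:C/G (Tv); 11:A/C (Tv); 12:G/C (Tv); 14:T/A (Tv); 15:A/C (Tv); 17:A/C (Tv); 20:T/C (Ti); 24:T/G (Tv); 25:G/C (Tv).
Of the 10 differences, 2 transitions and 8 transversions over 32 sites: P = 2/32 = 0.062500, Q = 8/32 = 0.250000.
d = −0.5·ln(0.625000) − 0.25·ln(0.500000) = −0.5·(-0.470004) − 0.25·(-0.693147) = 0.4083.

0.4083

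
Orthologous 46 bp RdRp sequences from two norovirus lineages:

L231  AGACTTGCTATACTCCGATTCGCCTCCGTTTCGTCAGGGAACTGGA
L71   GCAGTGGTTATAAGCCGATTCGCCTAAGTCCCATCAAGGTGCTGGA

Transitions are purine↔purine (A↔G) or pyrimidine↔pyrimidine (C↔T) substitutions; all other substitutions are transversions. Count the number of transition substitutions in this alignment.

Mismatches occur at site 1 (A↔G, transition), site 2 (G↔C, transversion), site 4 (C↔G, transversion), site 6 (T↔G, transversion), site 8 (C↔T, transition), site 13 (C↔A, transversion), site 14 (T↔G, transversion), site 26 (C↔A, transversion), site 27 (C↔A, transversion), site 30 (T↔C, transition), site 31 (T↔C, transition), site 33 (G↔A, transition), site 37 (G↔A, transition), site 40 (A↔T, transversion), site 41 (A↔G, transition).
Of the 15 differences, 7 transitions and 8 transversions, so the answer is 7.

7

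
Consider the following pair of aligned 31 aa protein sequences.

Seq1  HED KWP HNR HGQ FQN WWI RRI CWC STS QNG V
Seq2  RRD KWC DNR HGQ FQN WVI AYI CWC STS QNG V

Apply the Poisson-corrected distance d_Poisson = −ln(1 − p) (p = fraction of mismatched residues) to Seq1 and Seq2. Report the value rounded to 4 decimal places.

0.2559

Differing sites — 1:H/R; 2:E/R; 6:P/C; 7:H/D; 17:W/V; 19:R/A; 20:R/Y.
p = 7/31 = 0.225806.
d = −ln(1 − 0.225806) = −ln(0.774194) = 0.2559.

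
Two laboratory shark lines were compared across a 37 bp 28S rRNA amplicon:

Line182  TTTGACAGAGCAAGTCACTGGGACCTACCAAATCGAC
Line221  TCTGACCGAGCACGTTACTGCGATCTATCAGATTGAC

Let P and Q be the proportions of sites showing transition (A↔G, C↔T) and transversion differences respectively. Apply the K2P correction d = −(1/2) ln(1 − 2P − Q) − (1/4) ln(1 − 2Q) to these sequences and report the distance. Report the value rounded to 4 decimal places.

The sequences differ at positions 2 (T/C, transition), 7 (A/C, transversion), 13 (A/C, transversion), 16 (C/T, transition), 21 (G/C, transversion), 24 (C/T, transition), 28 (C/T, transition), 31 (A/G, transition), 34 (C/T, transition).
Of the 9 differences, 6 transitions and 3 transversions over 37 sites: P = 6/37 = 0.162162, Q = 3/37 = 0.081081.
d = −0.5·ln(0.594595) − 0.25·ln(0.837838) = −0.5·(-0.519875) − 0.25·(-0.176931) = 0.3042.

0.3042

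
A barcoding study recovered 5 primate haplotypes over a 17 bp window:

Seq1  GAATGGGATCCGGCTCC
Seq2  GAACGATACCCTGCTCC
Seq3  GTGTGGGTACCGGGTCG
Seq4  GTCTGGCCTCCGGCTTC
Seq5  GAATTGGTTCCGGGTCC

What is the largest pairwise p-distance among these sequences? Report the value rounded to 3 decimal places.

0.588

Pairwise Hamming distances:
  Seq1 vs Seq2: 5
  Seq1 vs Seq3: 6
  Seq1 vs Seq4: 5
  Seq1 vs Seq5: 3
  Seq2 vs Seq3: 10
  Seq2 vs Seq4: 9
  Seq2 vs Seq5: 8
  Seq3 vs Seq4: 7
  Seq3 vs Seq5: 5
  Seq4 vs Seq5: 7
The largest is 10 mismatches, between Seq2 and Seq3; p = 10/17 = 0.588.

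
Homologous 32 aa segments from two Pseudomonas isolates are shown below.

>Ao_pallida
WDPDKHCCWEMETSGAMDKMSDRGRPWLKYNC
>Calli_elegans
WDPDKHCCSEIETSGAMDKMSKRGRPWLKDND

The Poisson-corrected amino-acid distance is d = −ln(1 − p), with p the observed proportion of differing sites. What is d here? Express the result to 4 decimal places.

The sequences differ at positions 9 (W/S), 11 (M/I), 22 (D/K), 30 (Y/D), 32 (C/D).
p = 5/32 = 0.156250.
d = −ln(1 − 0.156250) = −ln(0.843750) = 0.1699.

0.1699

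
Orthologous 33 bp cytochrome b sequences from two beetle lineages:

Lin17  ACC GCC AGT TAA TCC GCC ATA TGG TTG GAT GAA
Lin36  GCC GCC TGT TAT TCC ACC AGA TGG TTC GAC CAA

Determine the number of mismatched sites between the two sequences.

8

Differing sites — 1:A/G; 7:A/T; 12:A/T; 16:G/A; 20:T/G; 27:G/C; 30:T/C; 31:G/C.
That gives 8 mismatches out of 33 aligned sites, so the Hamming distance is 8.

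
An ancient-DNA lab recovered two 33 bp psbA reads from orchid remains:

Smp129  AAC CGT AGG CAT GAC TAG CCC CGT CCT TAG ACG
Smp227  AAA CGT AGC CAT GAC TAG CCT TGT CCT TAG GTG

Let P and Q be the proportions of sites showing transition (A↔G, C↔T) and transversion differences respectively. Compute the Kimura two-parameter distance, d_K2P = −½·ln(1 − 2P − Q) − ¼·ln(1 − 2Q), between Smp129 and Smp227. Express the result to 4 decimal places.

Mismatches occur at site 3 (C/A, transversion), site 9 (G/C, transversion), site 21 (C/T, transition), site 22 (C/T, transition), site 31 (A/G, transition), site 32 (C/T, transition).
Of the 6 differences, 4 transitions and 2 transversions over 33 sites: P = 4/33 = 0.121212, Q = 2/33 = 0.060606.
d = −0.5·ln(0.696970) − 0.25·ln(0.878788) = −0.5·(-0.361013) − 0.25·(-0.129212) = 0.2128.

0.2128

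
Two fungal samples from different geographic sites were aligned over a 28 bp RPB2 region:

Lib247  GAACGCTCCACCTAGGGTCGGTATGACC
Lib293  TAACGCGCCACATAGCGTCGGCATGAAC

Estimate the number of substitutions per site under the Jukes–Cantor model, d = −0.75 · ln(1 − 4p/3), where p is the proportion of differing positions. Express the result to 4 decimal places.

0.2524

Mismatches occur at site 1 (G↔T), site 7 (T↔G), site 12 (C↔A), site 16 (G↔C), site 22 (T↔C), site 27 (C↔A).
p = 6/28 = 0.214286.
d = −0.75 · ln(1 − (4/3)·0.214286) = −0.75 · ln(0.714285) = −0.75 · (-0.336473) = 0.2524.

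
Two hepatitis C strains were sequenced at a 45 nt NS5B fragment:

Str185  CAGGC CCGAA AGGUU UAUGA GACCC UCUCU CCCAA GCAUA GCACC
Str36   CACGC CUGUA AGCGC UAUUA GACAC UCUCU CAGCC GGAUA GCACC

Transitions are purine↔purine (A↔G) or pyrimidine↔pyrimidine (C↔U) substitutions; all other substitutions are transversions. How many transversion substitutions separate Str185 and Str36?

Differing sites — 3:G/C (Tv); 7:C/U (Ti); 9:A/U (Tv); 13:G/C (Tv); 14:U/G (Tv); 15:U/C (Ti); 19:G/U (Tv); 24:C/A (Tv); 32:C/A (Tv); 33:C/G (Tv); 34:A/C (Tv); 35:A/C (Tv); 37:C/G (Tv).
Of the 13 differences, 2 transitions and 11 transversions, so the answer is 11.

11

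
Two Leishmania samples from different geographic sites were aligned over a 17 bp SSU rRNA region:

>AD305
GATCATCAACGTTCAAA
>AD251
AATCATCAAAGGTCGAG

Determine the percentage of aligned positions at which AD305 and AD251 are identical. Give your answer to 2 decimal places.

Differing sites — 1:G/A; 10:C/A; 12:T/G; 15:A/G; 17:A/G.
12 of the 17 sites match, so the percent identity is 12/17 × 100 = 70.59%.

70.59%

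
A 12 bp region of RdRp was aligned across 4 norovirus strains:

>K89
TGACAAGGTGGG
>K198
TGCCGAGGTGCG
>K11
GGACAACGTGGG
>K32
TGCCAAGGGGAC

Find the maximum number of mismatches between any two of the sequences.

Pairwise Hamming distances:
  K89 vs K198: 3
  K89 vs K11: 2
  K89 vs K32: 4
  K198 vs K11: 5
  K198 vs K32: 4
  K11 vs K32: 6
The largest is 6, between K11 and K32.

6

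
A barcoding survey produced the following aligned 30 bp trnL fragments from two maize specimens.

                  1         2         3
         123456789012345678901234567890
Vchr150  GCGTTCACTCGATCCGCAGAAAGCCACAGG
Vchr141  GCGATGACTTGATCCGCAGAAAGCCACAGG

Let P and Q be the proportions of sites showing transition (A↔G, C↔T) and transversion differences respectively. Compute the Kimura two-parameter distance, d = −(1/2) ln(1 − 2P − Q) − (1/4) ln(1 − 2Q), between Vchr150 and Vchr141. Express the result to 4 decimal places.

The sequences differ at positions 4 (T/A, transversion), 6 (C/G, transversion), 10 (C/T, transition).
Of the 3 differences, 1 transition and 2 transversions over 30 sites: P = 1/30 = 0.033333, Q = 2/30 = 0.066667.
d = −0.5·ln(0.866667) − 0.25·ln(0.866666) = −0.5·(-0.143100) − 0.25·(-0.143102) = 0.1073.

0.1073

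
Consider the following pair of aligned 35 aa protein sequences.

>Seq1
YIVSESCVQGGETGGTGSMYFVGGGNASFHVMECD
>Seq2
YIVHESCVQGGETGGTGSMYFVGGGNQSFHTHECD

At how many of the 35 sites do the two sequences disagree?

Mismatches occur at site 4 (S→H), site 27 (A→Q), site 31 (V→T), site 32 (M→H).
That gives 4 mismatches out of 35 aligned sites, so the Hamming distance is 4.

4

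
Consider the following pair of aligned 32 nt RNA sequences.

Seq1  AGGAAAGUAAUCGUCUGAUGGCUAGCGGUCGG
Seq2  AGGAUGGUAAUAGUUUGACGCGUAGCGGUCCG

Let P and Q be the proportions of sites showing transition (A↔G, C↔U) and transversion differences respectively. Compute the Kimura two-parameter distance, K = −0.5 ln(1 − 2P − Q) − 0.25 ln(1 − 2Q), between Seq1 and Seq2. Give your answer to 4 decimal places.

0.3043

The sequences differ at positions 5 (A/U, transversion), 6 (A/G, transition), 12 (C/A, transversion), 15 (C/U, transition), 19 (U/C, transition), 21 (G/C, transversion), 22 (C/G, transversion), 31 (G/C, transversion).
Of the 8 differences, 3 transitions and 5 transversions over 32 sites: P = 3/32 = 0.093750, Q = 5/32 = 0.156250.
d = −0.5·ln(0.656250) − 0.25·ln(0.687500) = −0.5·(-0.421213) − 0.25·(-0.374693) = 0.3043.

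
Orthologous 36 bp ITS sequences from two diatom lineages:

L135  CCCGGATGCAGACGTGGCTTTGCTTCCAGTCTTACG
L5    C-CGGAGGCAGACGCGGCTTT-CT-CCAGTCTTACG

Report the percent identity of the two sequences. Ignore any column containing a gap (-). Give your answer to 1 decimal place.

Excluding the 3 gap columns leaves 33 comparable sites.
The sequences differ at positions 7 (T/G), 15 (T/C).
31 of the 33 comparable sites match, so the percent identity is 31/33 × 100 = 93.9%.

93.9%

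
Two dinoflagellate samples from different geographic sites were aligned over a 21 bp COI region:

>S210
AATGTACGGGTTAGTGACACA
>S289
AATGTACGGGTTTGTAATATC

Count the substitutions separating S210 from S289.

5

Differing sites — 13:A/T; 16:G/A; 18:C/T; 20:C/T; 21:A/C.
That gives 5 mismatches out of 21 aligned sites, so the Hamming distance is 5.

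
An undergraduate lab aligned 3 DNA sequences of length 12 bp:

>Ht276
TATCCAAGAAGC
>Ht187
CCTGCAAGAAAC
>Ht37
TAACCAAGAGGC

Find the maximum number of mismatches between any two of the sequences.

Pairwise Hamming distances:
  Ht276 vs Ht187: 4
  Ht276 vs Ht37: 2
  Ht187 vs Ht37: 6
The largest is 6, between Ht187 and Ht37.

6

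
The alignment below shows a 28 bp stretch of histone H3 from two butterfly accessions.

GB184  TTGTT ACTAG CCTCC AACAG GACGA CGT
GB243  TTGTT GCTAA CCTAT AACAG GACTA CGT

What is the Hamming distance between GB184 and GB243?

5

Differing sites — 6:A/G; 10:G/A; 14:C/A; 15:C/T; 24:G/T.
That gives 5 mismatches out of 28 aligned sites, so the Hamming distance is 5.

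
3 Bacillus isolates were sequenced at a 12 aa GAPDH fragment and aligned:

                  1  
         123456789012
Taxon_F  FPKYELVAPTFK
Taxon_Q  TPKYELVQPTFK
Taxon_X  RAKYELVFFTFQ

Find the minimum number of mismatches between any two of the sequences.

Pairwise Hamming distances:
  Taxon_F vs Taxon_Q: 2
  Taxon_F vs Taxon_X: 5
  Taxon_Q vs Taxon_X: 5
The smallest is 2, between Taxon_F and Taxon_Q.

2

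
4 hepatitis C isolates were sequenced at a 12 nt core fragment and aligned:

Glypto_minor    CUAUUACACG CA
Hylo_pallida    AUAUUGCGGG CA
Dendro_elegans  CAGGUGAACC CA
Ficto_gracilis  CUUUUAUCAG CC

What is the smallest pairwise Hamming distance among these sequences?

Pairwise Hamming distances:
  Glypto_minor vs Hylo_pallida: 4
  Glypto_minor vs Dendro_elegans: 6
  Glypto_minor vs Ficto_gracilis: 5
  Hylo_pallida vs Dendro_elegans: 8
  Hylo_pallida vs Ficto_gracilis: 7
  Dendro_elegans vs Ficto_gracilis: 9
The smallest is 4, between Glypto_minor and Hylo_pallida.

4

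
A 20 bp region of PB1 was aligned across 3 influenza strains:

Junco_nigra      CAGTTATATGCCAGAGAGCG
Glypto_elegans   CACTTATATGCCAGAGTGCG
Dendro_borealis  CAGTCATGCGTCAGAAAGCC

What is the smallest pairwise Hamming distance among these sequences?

Pairwise Hamming distances:
  Junco_nigra vs Glypto_elegans: 2
  Junco_nigra vs Dendro_borealis: 6
  Glypto_elegans vs Dendro_borealis: 8
The smallest is 2, between Junco_nigra and Glypto_elegans.

2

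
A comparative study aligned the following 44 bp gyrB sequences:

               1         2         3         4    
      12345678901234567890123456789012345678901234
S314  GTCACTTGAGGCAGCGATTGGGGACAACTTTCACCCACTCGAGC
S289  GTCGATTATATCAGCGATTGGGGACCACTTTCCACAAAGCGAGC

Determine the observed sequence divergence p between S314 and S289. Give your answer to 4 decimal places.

0.2727

Differing sites — 4:A/G; 5:C/A; 8:G/A; 9:A/T; 10:G/A; 11:G/T; 26:A/C; 33:A/C; 34:C/A; 36:C/A; 38:C/A; 39:T/G.
There are 12 differences over 44 sites, so p = 12/44 = 0.2727.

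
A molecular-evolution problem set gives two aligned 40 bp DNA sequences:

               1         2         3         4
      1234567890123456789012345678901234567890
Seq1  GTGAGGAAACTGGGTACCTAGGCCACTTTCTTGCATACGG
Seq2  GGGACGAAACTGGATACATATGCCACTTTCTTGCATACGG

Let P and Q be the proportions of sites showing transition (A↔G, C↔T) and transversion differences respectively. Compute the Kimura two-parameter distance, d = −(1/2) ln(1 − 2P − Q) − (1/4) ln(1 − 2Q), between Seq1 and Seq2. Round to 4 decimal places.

0.1370

The sequences differ at positions 2 (T/G, transversion), 5 (G/C, transversion), 14 (G/A, transition), 18 (C/A, transversion), 21 (G/T, transversion).
Of the 5 differences, 1 transition and 4 transversions over 40 sites: P = 1/40 = 0.025000, Q = 4/40 = 0.100000.
d = −0.5·ln(0.850000) − 0.25·ln(0.800000) = −0.5·(-0.162519) − 0.25·(-0.223144) = 0.1370.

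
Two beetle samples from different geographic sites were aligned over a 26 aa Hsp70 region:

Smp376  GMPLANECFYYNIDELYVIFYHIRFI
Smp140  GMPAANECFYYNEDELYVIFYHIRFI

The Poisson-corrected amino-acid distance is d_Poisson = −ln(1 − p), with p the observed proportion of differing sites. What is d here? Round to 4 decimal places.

0.0800

Mismatches occur at site 4 (L/A), site 13 (I/E).
p = 2/26 = 0.076923.
d = −ln(1 − 0.076923) = −ln(0.923077) = 0.0800.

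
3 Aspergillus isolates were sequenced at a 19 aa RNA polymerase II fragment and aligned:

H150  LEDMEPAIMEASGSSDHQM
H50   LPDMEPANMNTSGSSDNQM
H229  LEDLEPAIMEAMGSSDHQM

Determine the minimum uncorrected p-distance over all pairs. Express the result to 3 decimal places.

Pairwise Hamming distances:
  H150 vs H50: 5
  H150 vs H229: 2
  H50 vs H229: 7
The smallest is 2 mismatches, between H150 and H229; p = 2/19 = 0.105.

0.105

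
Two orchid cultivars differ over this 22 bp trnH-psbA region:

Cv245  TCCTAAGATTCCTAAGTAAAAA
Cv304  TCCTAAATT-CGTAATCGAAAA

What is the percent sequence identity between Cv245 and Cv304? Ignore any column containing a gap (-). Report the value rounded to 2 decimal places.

Excluding the 1 gap column leaves 21 comparable sites.
The sequences differ at positions 7 (G/A), 8 (A/T), 12 (C/G), 16 (G/T), 17 (T/C), 18 (A/G).
15 of the 21 comparable sites match, so the percent identity is 15/21 × 100 = 71.43%.

71.43%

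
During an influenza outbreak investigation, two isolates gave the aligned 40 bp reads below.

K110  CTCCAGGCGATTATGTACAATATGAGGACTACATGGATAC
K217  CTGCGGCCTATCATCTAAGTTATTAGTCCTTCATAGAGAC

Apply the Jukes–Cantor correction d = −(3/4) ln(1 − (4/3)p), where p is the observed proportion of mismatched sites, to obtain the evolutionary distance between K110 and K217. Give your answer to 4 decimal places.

Differing sites — 3:C/G; 5:A/G; 7:G/C; 9:G/T; 12:T/C; 15:G/C; 18:C/A; 19:A/G; 20:A/T; 24:G/T; 27:G/T; 28:A/C; 31:A/T; 35:G/A; 38:T/G.
p = 15/40 = 0.375000.
d = −0.75 · ln(1 − (4/3)·0.375000) = −0.75 · ln(0.500000) = −0.75 · (-0.693147) = 0.5199.

0.5199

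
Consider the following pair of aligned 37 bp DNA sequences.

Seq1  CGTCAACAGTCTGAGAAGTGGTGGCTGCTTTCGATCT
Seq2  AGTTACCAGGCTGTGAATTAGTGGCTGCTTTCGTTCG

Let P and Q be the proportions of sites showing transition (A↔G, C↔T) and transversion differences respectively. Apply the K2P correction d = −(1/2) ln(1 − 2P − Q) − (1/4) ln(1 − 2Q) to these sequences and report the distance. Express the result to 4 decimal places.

The sequences differ at positions 1 (C/A, transversion), 4 (C/T, transition), 6 (A/C, transversion), 10 (T/G, transversion), 14 (A/T, transversion), 18 (G/T, transversion), 20 (G/A, transition), 34 (A/T, transversion), 37 (T/G, transversion).
Of the 9 differences, 2 transitions and 7 transversions over 37 sites: P = 2/37 = 0.054054, Q = 7/37 = 0.189189.
d = −0.5·ln(0.702703) − 0.25·ln(0.621622) = −0.5·(-0.352821) − 0.25·(-0.475423) = 0.2953.

0.2953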